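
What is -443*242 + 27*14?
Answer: -106828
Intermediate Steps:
-443*242 + 27*14 = -107206 + 378 = -106828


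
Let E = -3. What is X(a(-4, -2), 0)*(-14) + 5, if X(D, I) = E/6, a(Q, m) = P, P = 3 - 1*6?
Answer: 12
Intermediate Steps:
P = -3 (P = 3 - 6 = -3)
a(Q, m) = -3
X(D, I) = -½ (X(D, I) = -3/6 = -3*⅙ = -½)
X(a(-4, -2), 0)*(-14) + 5 = -½*(-14) + 5 = 7 + 5 = 12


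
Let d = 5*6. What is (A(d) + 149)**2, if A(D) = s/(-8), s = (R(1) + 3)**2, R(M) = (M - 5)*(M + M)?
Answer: 1361889/64 ≈ 21280.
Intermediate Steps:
R(M) = 2*M*(-5 + M) (R(M) = (-5 + M)*(2*M) = 2*M*(-5 + M))
s = 25 (s = (2*1*(-5 + 1) + 3)**2 = (2*1*(-4) + 3)**2 = (-8 + 3)**2 = (-5)**2 = 25)
d = 30
A(D) = -25/8 (A(D) = 25/(-8) = 25*(-1/8) = -25/8)
(A(d) + 149)**2 = (-25/8 + 149)**2 = (1167/8)**2 = 1361889/64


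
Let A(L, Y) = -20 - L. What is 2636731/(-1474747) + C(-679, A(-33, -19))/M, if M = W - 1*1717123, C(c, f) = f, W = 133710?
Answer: -321157947278/179625659347 ≈ -1.7879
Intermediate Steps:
M = -1583413 (M = 133710 - 1*1717123 = 133710 - 1717123 = -1583413)
2636731/(-1474747) + C(-679, A(-33, -19))/M = 2636731/(-1474747) + (-20 - 1*(-33))/(-1583413) = 2636731*(-1/1474747) + (-20 + 33)*(-1/1583413) = -2636731/1474747 + 13*(-1/1583413) = -2636731/1474747 - 1/121801 = -321157947278/179625659347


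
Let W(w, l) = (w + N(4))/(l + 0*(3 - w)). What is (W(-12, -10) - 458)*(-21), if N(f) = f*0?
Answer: 47964/5 ≈ 9592.8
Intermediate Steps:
N(f) = 0
W(w, l) = w/l (W(w, l) = (w + 0)/(l + 0*(3 - w)) = w/(l + 0) = w/l)
(W(-12, -10) - 458)*(-21) = (-12/(-10) - 458)*(-21) = (-12*(-⅒) - 458)*(-21) = (6/5 - 458)*(-21) = -2284/5*(-21) = 47964/5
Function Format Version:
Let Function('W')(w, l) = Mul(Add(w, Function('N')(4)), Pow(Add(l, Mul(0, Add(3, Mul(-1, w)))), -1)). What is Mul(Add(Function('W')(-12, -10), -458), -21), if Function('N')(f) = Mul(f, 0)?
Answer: Rational(47964, 5) ≈ 9592.8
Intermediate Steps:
Function('N')(f) = 0
Function('W')(w, l) = Mul(w, Pow(l, -1)) (Function('W')(w, l) = Mul(Add(w, 0), Pow(Add(l, Mul(0, Add(3, Mul(-1, w)))), -1)) = Mul(w, Pow(Add(l, 0), -1)) = Mul(w, Pow(l, -1)))
Mul(Add(Function('W')(-12, -10), -458), -21) = Mul(Add(Mul(-12, Pow(-10, -1)), -458), -21) = Mul(Add(Mul(-12, Rational(-1, 10)), -458), -21) = Mul(Add(Rational(6, 5), -458), -21) = Mul(Rational(-2284, 5), -21) = Rational(47964, 5)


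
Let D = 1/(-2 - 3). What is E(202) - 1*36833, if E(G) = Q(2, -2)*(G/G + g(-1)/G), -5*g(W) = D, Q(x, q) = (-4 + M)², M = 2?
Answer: -92993223/2525 ≈ -36829.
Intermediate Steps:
D = -⅕ (D = 1/(-5) = -⅕ ≈ -0.20000)
Q(x, q) = 4 (Q(x, q) = (-4 + 2)² = (-2)² = 4)
g(W) = 1/25 (g(W) = -⅕*(-⅕) = 1/25)
E(G) = 4 + 4/(25*G) (E(G) = 4*(G/G + 1/(25*G)) = 4*(1 + 1/(25*G)) = 4 + 4/(25*G))
E(202) - 1*36833 = (4 + (4/25)/202) - 1*36833 = (4 + (4/25)*(1/202)) - 36833 = (4 + 2/2525) - 36833 = 10102/2525 - 36833 = -92993223/2525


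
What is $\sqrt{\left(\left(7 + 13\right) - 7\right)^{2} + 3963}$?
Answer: $2 \sqrt{1033} \approx 64.281$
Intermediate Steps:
$\sqrt{\left(\left(7 + 13\right) - 7\right)^{2} + 3963} = \sqrt{\left(20 - 7\right)^{2} + 3963} = \sqrt{13^{2} + 3963} = \sqrt{169 + 3963} = \sqrt{4132} = 2 \sqrt{1033}$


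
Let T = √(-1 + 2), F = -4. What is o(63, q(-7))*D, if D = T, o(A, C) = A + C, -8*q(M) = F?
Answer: 127/2 ≈ 63.500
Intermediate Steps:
T = 1 (T = √1 = 1)
q(M) = ½ (q(M) = -⅛*(-4) = ½)
D = 1
o(63, q(-7))*D = (63 + ½)*1 = (127/2)*1 = 127/2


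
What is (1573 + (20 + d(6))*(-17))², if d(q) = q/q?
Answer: 1478656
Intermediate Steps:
d(q) = 1
(1573 + (20 + d(6))*(-17))² = (1573 + (20 + 1)*(-17))² = (1573 + 21*(-17))² = (1573 - 357)² = 1216² = 1478656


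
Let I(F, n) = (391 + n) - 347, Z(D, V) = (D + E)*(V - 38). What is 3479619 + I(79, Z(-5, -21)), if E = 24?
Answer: 3478542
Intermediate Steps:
Z(D, V) = (-38 + V)*(24 + D) (Z(D, V) = (D + 24)*(V - 38) = (24 + D)*(-38 + V) = (-38 + V)*(24 + D))
I(F, n) = 44 + n
3479619 + I(79, Z(-5, -21)) = 3479619 + (44 + (-912 - 38*(-5) + 24*(-21) - 5*(-21))) = 3479619 + (44 + (-912 + 190 - 504 + 105)) = 3479619 + (44 - 1121) = 3479619 - 1077 = 3478542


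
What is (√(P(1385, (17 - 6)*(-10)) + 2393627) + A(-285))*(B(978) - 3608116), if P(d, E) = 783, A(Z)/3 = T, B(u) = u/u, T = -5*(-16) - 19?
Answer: -660285045 - 3608115*√2394410 ≈ -6.2434e+9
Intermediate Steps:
T = 61 (T = 80 - 19 = 61)
B(u) = 1
A(Z) = 183 (A(Z) = 3*61 = 183)
(√(P(1385, (17 - 6)*(-10)) + 2393627) + A(-285))*(B(978) - 3608116) = (√(783 + 2393627) + 183)*(1 - 3608116) = (√2394410 + 183)*(-3608115) = (183 + √2394410)*(-3608115) = -660285045 - 3608115*√2394410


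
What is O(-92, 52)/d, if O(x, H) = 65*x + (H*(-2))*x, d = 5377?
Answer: 3588/5377 ≈ 0.66729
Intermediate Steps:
O(x, H) = 65*x - 2*H*x (O(x, H) = 65*x + (-2*H)*x = 65*x - 2*H*x)
O(-92, 52)/d = -92*(65 - 2*52)/5377 = -92*(65 - 104)*(1/5377) = -92*(-39)*(1/5377) = 3588*(1/5377) = 3588/5377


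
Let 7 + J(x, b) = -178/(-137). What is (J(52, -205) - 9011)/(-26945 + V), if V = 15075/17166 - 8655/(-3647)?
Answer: 25778155512592/77024690814665 ≈ 0.33467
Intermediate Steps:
V = 67850085/20868134 (V = 15075*(1/17166) - 8655*(-1/3647) = 5025/5722 + 8655/3647 = 67850085/20868134 ≈ 3.2514)
J(x, b) = -781/137 (J(x, b) = -7 - 178/(-137) = -7 - 178*(-1/137) = -7 + 178/137 = -781/137)
(J(52, -205) - 9011)/(-26945 + V) = (-781/137 - 9011)/(-26945 + 67850085/20868134) = -1235288/(137*(-562224020545/20868134)) = -1235288/137*(-20868134/562224020545) = 25778155512592/77024690814665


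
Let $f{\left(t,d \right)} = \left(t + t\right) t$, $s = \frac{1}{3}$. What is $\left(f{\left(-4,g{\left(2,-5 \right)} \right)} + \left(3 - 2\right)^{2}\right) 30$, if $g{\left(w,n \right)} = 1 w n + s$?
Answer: $990$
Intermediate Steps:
$s = \frac{1}{3} \approx 0.33333$
$g{\left(w,n \right)} = \frac{1}{3} + n w$ ($g{\left(w,n \right)} = 1 w n + \frac{1}{3} = w n + \frac{1}{3} = n w + \frac{1}{3} = \frac{1}{3} + n w$)
$f{\left(t,d \right)} = 2 t^{2}$ ($f{\left(t,d \right)} = 2 t t = 2 t^{2}$)
$\left(f{\left(-4,g{\left(2,-5 \right)} \right)} + \left(3 - 2\right)^{2}\right) 30 = \left(2 \left(-4\right)^{2} + \left(3 - 2\right)^{2}\right) 30 = \left(2 \cdot 16 + 1^{2}\right) 30 = \left(32 + 1\right) 30 = 33 \cdot 30 = 990$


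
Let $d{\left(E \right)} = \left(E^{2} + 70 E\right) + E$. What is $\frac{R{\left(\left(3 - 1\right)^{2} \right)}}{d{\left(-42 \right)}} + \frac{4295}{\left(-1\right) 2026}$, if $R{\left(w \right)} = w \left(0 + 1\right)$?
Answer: $- \frac{2619707}{1233834} \approx -2.1232$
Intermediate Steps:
$R{\left(w \right)} = w$ ($R{\left(w \right)} = w 1 = w$)
$d{\left(E \right)} = E^{2} + 71 E$
$\frac{R{\left(\left(3 - 1\right)^{2} \right)}}{d{\left(-42 \right)}} + \frac{4295}{\left(-1\right) 2026} = \frac{\left(3 - 1\right)^{2}}{\left(-42\right) \left(71 - 42\right)} + \frac{4295}{\left(-1\right) 2026} = \frac{2^{2}}{\left(-42\right) 29} + \frac{4295}{-2026} = \frac{4}{-1218} + 4295 \left(- \frac{1}{2026}\right) = 4 \left(- \frac{1}{1218}\right) - \frac{4295}{2026} = - \frac{2}{609} - \frac{4295}{2026} = - \frac{2619707}{1233834}$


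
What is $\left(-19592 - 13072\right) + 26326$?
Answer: $-6338$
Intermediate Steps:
$\left(-19592 - 13072\right) + 26326 = -32664 + 26326 = -6338$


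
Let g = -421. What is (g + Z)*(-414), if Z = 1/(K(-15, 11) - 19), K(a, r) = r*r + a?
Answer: 5054388/29 ≈ 1.7429e+5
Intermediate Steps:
K(a, r) = a + r² (K(a, r) = r² + a = a + r²)
Z = 1/87 (Z = 1/((-15 + 11²) - 19) = 1/((-15 + 121) - 19) = 1/(106 - 19) = 1/87 ≈ 0.011494)
(g + Z)*(-414) = (-421 + 1/87)*(-414) = -36626/87*(-414) = 5054388/29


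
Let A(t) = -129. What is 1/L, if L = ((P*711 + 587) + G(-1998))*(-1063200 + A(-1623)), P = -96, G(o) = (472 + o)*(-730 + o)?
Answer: -1/4354607657211 ≈ -2.2964e-13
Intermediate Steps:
G(o) = (-730 + o)*(472 + o)
L = -4354607657211 (L = ((-96*711 + 587) + (-344560 + (-1998)² - 258*(-1998)))*(-1063200 - 129) = ((-68256 + 587) + (-344560 + 3992004 + 515484))*(-1063329) = (-67669 + 4162928)*(-1063329) = 4095259*(-1063329) = -4354607657211)
1/L = 1/(-4354607657211) = -1/4354607657211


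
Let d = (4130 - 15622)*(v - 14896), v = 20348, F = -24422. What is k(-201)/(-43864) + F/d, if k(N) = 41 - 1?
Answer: -89683047/171766993736 ≈ -0.00052212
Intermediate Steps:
k(N) = 40
d = -62654384 (d = (4130 - 15622)*(20348 - 14896) = -11492*5452 = -62654384)
k(-201)/(-43864) + F/d = 40/(-43864) - 24422/(-62654384) = 40*(-1/43864) - 24422*(-1/62654384) = -5/5483 + 12211/31327192 = -89683047/171766993736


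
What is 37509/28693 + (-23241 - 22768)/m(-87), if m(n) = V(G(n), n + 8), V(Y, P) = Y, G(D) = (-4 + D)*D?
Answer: -146168212/32451783 ≈ -4.5042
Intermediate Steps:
G(D) = D*(-4 + D)
m(n) = n*(-4 + n)
37509/28693 + (-23241 - 22768)/m(-87) = 37509/28693 + (-23241 - 22768)/((-87*(-4 - 87))) = 37509*(1/28693) - 46009/((-87*(-91))) = 37509/28693 - 46009/7917 = -146168212/32451783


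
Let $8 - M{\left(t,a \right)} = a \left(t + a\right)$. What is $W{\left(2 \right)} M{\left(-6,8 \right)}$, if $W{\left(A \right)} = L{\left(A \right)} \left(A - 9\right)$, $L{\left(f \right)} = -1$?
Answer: $-56$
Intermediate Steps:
$M{\left(t,a \right)} = 8 - a \left(a + t\right)$ ($M{\left(t,a \right)} = 8 - a \left(t + a\right) = 8 - a \left(a + t\right)$)
$W{\left(A \right)} = 9 - A$ ($W{\left(A \right)} = - (A - 9) = - (-9 + A) = 9 - A$)
$W{\left(2 \right)} M{\left(-6,8 \right)} = \left(9 - 2\right) \left(8 - 8^{2} - 8 \left(-6\right)\right) = \left(9 - 2\right) \left(8 - 64 + 48\right) = 7 \left(8 - 64 + 48\right) = 7 \left(-8\right) = -56$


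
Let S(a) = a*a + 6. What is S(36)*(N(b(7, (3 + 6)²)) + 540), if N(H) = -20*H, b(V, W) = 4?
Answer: 598920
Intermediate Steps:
S(a) = 6 + a² (S(a) = a² + 6 = 6 + a²)
S(36)*(N(b(7, (3 + 6)²)) + 540) = (6 + 36²)*(-20*4 + 540) = (6 + 1296)*(-80 + 540) = 1302*460 = 598920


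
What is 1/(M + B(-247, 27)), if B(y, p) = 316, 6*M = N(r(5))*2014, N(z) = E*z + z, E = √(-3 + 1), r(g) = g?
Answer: 5983/28832913 - 5035*I*√2/28832913 ≈ 0.00020751 - 0.00024696*I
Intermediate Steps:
E = I*√2 (E = √(-2) = I*√2 ≈ 1.4142*I)
N(z) = z + I*z*√2 (N(z) = (I*√2)*z + z = I*z*√2 + z = z + I*z*√2)
M = 5035/3 + 5035*I*√2/3 (M = ((5*(1 + I*√2))*2014)/6 = ((5 + 5*I*√2)*2014)/6 = (10070 + 10070*I*√2)/6 = 5035/3 + 5035*I*√2/3 ≈ 1678.3 + 2373.5*I)
1/(M + B(-247, 27)) = 1/((5035/3 + 5035*I*√2/3) + 316) = 1/(5983/3 + 5035*I*√2/3)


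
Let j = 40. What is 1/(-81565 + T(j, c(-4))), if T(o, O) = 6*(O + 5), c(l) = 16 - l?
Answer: -1/81415 ≈ -1.2283e-5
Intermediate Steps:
T(o, O) = 30 + 6*O (T(o, O) = 6*(5 + O) = 30 + 6*O)
1/(-81565 + T(j, c(-4))) = 1/(-81565 + (30 + 6*(16 - 1*(-4)))) = 1/(-81565 + (30 + 6*(16 + 4))) = 1/(-81565 + (30 + 6*20)) = 1/(-81565 + (30 + 120)) = 1/(-81565 + 150) = 1/(-81415) = -1/81415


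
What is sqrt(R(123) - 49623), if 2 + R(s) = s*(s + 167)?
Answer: I*sqrt(13955) ≈ 118.13*I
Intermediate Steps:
R(s) = -2 + s*(167 + s) (R(s) = -2 + s*(s + 167) = -2 + s*(167 + s))
sqrt(R(123) - 49623) = sqrt((-2 + 123**2 + 167*123) - 49623) = sqrt((-2 + 15129 + 20541) - 49623) = sqrt(35668 - 49623) = sqrt(-13955) = I*sqrt(13955)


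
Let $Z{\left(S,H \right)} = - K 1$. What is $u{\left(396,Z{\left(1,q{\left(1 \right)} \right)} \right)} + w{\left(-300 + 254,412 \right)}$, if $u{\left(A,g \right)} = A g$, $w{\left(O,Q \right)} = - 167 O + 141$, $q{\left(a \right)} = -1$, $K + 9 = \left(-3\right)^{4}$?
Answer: $-20689$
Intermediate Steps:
$K = 72$ ($K = -9 + \left(-3\right)^{4} = -9 + 81 = 72$)
$w{\left(O,Q \right)} = 141 - 167 O$
$Z{\left(S,H \right)} = -72$ ($Z{\left(S,H \right)} = \left(-1\right) 72 \cdot 1 = \left(-72\right) 1 = -72$)
$u{\left(396,Z{\left(1,q{\left(1 \right)} \right)} \right)} + w{\left(-300 + 254,412 \right)} = 396 \left(-72\right) - \left(-141 + 167 \left(-300 + 254\right)\right) = -28512 + \left(141 - -7682\right) = -28512 + \left(141 + 7682\right) = -28512 + 7823 = -20689$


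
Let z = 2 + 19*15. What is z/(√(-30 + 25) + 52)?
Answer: 2132/387 - 41*I*√5/387 ≈ 5.509 - 0.2369*I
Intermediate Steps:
z = 287 (z = 2 + 285 = 287)
z/(√(-30 + 25) + 52) = 287/(√(-30 + 25) + 52) = 287/(√(-5) + 52) = 287/(I*√5 + 52) = 287/(52 + I*√5)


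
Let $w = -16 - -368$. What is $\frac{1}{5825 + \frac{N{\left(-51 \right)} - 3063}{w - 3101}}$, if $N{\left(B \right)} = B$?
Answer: $\frac{2749}{16016039} \approx 0.00017164$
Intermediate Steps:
$w = 352$ ($w = -16 + 368 = 352$)
$\frac{1}{5825 + \frac{N{\left(-51 \right)} - 3063}{w - 3101}} = \frac{1}{5825 + \frac{-51 - 3063}{352 - 3101}} = \frac{1}{5825 - \frac{3114}{-2749}} = \frac{1}{5825 - - \frac{3114}{2749}} = \frac{1}{5825 + \frac{3114}{2749}} = \frac{1}{\frac{16016039}{2749}} = \frac{2749}{16016039}$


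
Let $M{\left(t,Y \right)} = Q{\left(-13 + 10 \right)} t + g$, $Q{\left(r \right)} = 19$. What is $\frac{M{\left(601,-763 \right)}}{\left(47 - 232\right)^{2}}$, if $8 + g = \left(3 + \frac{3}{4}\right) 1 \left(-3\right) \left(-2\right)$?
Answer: $\frac{22867}{68450} \approx 0.33407$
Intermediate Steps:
$g = \frac{29}{2}$ ($g = -8 + \left(3 + \frac{3}{4}\right) 1 \left(-3\right) \left(-2\right) = -8 + \left(3 + 3 \cdot \frac{1}{4}\right) \left(\left(-3\right) \left(-2\right)\right) = -8 + \left(3 + \frac{3}{4}\right) 6 = -8 + \frac{15}{4} \cdot 6 = -8 + \frac{45}{2} = \frac{29}{2} \approx 14.5$)
$M{\left(t,Y \right)} = \frac{29}{2} + 19 t$ ($M{\left(t,Y \right)} = 19 t + \frac{29}{2} = \frac{29}{2} + 19 t$)
$\frac{M{\left(601,-763 \right)}}{\left(47 - 232\right)^{2}} = \frac{\frac{29}{2} + 19 \cdot 601}{\left(47 - 232\right)^{2}} = \frac{\frac{29}{2} + 11419}{\left(-185\right)^{2}} = \frac{22867}{2 \cdot 34225} = \frac{22867}{2} \cdot \frac{1}{34225} = \frac{22867}{68450}$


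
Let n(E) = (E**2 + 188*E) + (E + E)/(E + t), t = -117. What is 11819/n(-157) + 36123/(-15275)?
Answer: -48813712331/10182651050 ≈ -4.7938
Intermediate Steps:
n(E) = E**2 + 188*E + 2*E/(-117 + E) (n(E) = (E**2 + 188*E) + (E + E)/(E - 117) = (E**2 + 188*E) + (2*E)/(-117 + E) = (E**2 + 188*E) + 2*E/(-117 + E) = E**2 + 188*E + 2*E/(-117 + E))
11819/n(-157) + 36123/(-15275) = 11819/((-157*(-21994 + (-157)**2 + 71*(-157))/(-117 - 157))) + 36123/(-15275) = 11819/((-157*(-21994 + 24649 - 11147)/(-274))) + 36123*(-1/15275) = 11819/((-157*(-1/274)*(-8492))) - 36123/15275 = 11819/(-666622/137) - 36123/15275 = 11819*(-137/666622) - 36123/15275 = -1619203/666622 - 36123/15275 = -48813712331/10182651050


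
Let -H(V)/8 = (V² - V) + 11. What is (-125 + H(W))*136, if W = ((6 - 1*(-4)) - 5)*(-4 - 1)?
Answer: -736168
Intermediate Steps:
W = -25 (W = ((6 + 4) - 5)*(-5) = (10 - 5)*(-5) = 5*(-5) = -25)
H(V) = -88 - 8*V² + 8*V (H(V) = -8*((V² - V) + 11) = -8*(11 + V² - V) = -88 - 8*V² + 8*V)
(-125 + H(W))*136 = (-125 + (-88 - 8*(-25)² + 8*(-25)))*136 = (-125 + (-88 - 8*625 - 200))*136 = (-125 + (-88 - 5000 - 200))*136 = (-125 - 5288)*136 = -5413*136 = -736168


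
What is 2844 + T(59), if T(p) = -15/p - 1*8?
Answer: 167309/59 ≈ 2835.7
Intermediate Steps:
T(p) = -8 - 15/p (T(p) = -15/p - 8 = -8 - 15/p)
2844 + T(59) = 2844 + (-8 - 15/59) = 2844 - 487/59 = 167309/59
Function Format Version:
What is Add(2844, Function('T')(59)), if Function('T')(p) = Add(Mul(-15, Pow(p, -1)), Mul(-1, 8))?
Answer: Rational(167309, 59) ≈ 2835.7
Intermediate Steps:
Function('T')(p) = Add(-8, Mul(-15, Pow(p, -1))) (Function('T')(p) = Add(Mul(-15, Pow(p, -1)), -8) = Add(-8, Mul(-15, Pow(p, -1))))
Add(2844, Function('T')(59)) = Add(2844, Add(-8, Mul(-15, Pow(59, -1)))) = Add(2844, Add(-8, Mul(-15, Rational(1, 59)))) = Add(2844, Add(-8, Rational(-15, 59))) = Add(2844, Rational(-487, 59)) = Rational(167309, 59)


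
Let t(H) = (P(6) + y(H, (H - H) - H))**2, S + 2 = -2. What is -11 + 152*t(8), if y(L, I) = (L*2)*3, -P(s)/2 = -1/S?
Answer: 342939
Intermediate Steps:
S = -4 (S = -2 - 2 = -4)
P(s) = -1/2 (P(s) = -(-2)/(-4) = -(-2)*(-1)/4 = -2*1/4 = -1/2)
y(L, I) = 6*L (y(L, I) = (2*L)*3 = 6*L)
t(H) = (-1/2 + 6*H)**2
-11 + 152*t(8) = -11 + 152*((-1 + 12*8)**2/4) = -11 + 152*((-1 + 96)**2/4) = -11 + 152*((1/4)*95**2) = -11 + 152*((1/4)*9025) = -11 + 152*(9025/4) = -11 + 342950 = 342939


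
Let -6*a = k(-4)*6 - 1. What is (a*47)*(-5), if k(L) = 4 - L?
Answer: 11045/6 ≈ 1840.8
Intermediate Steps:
a = -47/6 (a = -((4 - 1*(-4))*6 - 1)/6 = -((4 + 4)*6 - 1)/6 = -(8*6 - 1)/6 = -(48 - 1)/6 = -⅙*47 = -47/6 ≈ -7.8333)
(a*47)*(-5) = -47/6*47*(-5) = -2209/6*(-5) = 11045/6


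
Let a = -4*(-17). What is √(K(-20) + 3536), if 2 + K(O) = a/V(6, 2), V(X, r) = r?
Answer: 4*√223 ≈ 59.733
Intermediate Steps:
a = 68
K(O) = 32 (K(O) = -2 + 68/2 = -2 + 68*(½) = -2 + 34 = 32)
√(K(-20) + 3536) = √(32 + 3536) = √3568 = 4*√223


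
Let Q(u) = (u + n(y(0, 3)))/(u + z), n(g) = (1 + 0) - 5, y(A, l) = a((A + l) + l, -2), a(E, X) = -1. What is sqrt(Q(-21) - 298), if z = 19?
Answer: I*sqrt(1142)/2 ≈ 16.897*I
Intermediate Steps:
y(A, l) = -1
n(g) = -4 (n(g) = 1 - 5 = -4)
Q(u) = (-4 + u)/(19 + u) (Q(u) = (u - 4)/(u + 19) = (-4 + u)/(19 + u))
sqrt(Q(-21) - 298) = sqrt((-4 - 21)/(19 - 21) - 298) = sqrt(-25/(-2) - 298) = sqrt(-1/2*(-25) - 298) = sqrt(25/2 - 298) = sqrt(-571/2) = I*sqrt(1142)/2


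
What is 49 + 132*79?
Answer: 10477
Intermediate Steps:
49 + 132*79 = 49 + 10428 = 10477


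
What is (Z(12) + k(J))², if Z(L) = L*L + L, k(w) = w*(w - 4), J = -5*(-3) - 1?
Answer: 87616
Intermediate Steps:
J = 14 (J = 15 - 1 = 14)
k(w) = w*(-4 + w)
Z(L) = L + L² (Z(L) = L² + L = L + L²)
(Z(12) + k(J))² = (12*(1 + 12) + 14*(-4 + 14))² = (12*13 + 14*10)² = (156 + 140)² = 296² = 87616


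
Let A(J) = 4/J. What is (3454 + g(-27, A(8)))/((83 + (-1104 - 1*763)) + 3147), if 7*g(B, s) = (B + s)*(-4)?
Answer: 24284/9541 ≈ 2.5452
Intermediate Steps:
g(B, s) = -4*B/7 - 4*s/7 (g(B, s) = ((B + s)*(-4))/7 = (-4*B - 4*s)/7 = -4*B/7 - 4*s/7)
(3454 + g(-27, A(8)))/((83 + (-1104 - 1*763)) + 3147) = (3454 + (-4/7*(-27) - 16/(7*8)))/((83 + (-1104 - 1*763)) + 3147) = (3454 + (108/7 - 16/(7*8)))/((83 + (-1104 - 763)) + 3147) = (3454 + (108/7 - 4/7*½))/((83 - 1867) + 3147) = (3454 + (108/7 - 2/7))/(-1784 + 3147) = (3454 + 106/7)/1363 = (24284/7)*(1/1363) = 24284/9541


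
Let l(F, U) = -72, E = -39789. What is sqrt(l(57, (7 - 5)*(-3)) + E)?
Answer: 3*I*sqrt(4429) ≈ 199.65*I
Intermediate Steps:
sqrt(l(57, (7 - 5)*(-3)) + E) = sqrt(-72 - 39789) = sqrt(-39861) = 3*I*sqrt(4429)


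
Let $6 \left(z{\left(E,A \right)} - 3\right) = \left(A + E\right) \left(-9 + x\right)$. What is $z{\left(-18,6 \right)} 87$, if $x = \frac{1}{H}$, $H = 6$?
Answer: $1798$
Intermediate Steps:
$x = \frac{1}{6} \approx 0.16667$
$z{\left(E,A \right)} = 3 - \frac{53 A}{36} - \frac{53 E}{36}$ ($z{\left(E,A \right)} = 3 + \frac{\left(A + E\right) \left(-9 + \frac{1}{6}\right)}{6} = 3 + \frac{\left(A + E\right) \left(- \frac{53}{6}\right)}{6} = 3 + \frac{- \frac{53 A}{6} - \frac{53 E}{6}}{6} = 3 - \left(\frac{53 A}{36} + \frac{53 E}{36}\right) = 3 - \frac{53 A}{36} - \frac{53 E}{36}$)
$z{\left(-18,6 \right)} 87 = \left(3 - \frac{53}{6} - - \frac{53}{2}\right) 87 = \left(3 - \frac{53}{6} + \frac{53}{2}\right) 87 = \frac{62}{3} \cdot 87 = 1798$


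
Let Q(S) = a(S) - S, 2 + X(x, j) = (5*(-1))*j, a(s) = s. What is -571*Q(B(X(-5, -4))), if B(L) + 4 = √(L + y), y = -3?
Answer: 0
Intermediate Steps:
X(x, j) = -2 - 5*j (X(x, j) = -2 + (5*(-1))*j = -2 - 5*j)
B(L) = -4 + √(-3 + L) (B(L) = -4 + √(L - 3) = -4 + √(-3 + L))
Q(S) = 0 (Q(S) = S - S = 0)
-571*Q(B(X(-5, -4))) = -571*0 = 0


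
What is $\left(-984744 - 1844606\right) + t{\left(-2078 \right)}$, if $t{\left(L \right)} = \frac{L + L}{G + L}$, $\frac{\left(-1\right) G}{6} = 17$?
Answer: $- \frac{1541994711}{545} \approx -2.8293 \cdot 10^{6}$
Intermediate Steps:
$G = -102$ ($G = \left(-6\right) 17 = -102$)
$t{\left(L \right)} = \frac{2 L}{-102 + L}$ ($t{\left(L \right)} = \frac{L + L}{-102 + L} = \frac{2 L}{-102 + L}$)
$\left(-984744 - 1844606\right) + t{\left(-2078 \right)} = \left(-984744 - 1844606\right) + 2 \left(-2078\right) \frac{1}{-102 - 2078} = -2829350 + 2 \left(-2078\right) \frac{1}{-2180} = -2829350 + 2 \left(-2078\right) \left(- \frac{1}{2180}\right) = -2829350 + \frac{1039}{545} = - \frac{1541994711}{545}$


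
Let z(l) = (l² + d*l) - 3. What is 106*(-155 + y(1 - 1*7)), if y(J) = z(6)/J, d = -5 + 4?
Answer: -16907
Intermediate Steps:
d = -1
z(l) = -3 + l² - l (z(l) = (l² - l) - 3 = -3 + l² - l)
y(J) = 27/J (y(J) = (-3 + 6² - 1*6)/J = (-3 + 36 - 6)/J = 27/J)
106*(-155 + y(1 - 1*7)) = 106*(-155 + 27/(1 - 1*7)) = 106*(-155 + 27/(1 - 7)) = 106*(-155 + 27/(-6)) = 106*(-155 + 27*(-⅙)) = 106*(-155 - 9/2) = 106*(-319/2) = -16907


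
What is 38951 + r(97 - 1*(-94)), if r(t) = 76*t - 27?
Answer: 53440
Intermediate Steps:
r(t) = -27 + 76*t
38951 + r(97 - 1*(-94)) = 38951 + (-27 + 76*(97 - 1*(-94))) = 38951 + (-27 + 76*(97 + 94)) = 38951 + (-27 + 76*191) = 38951 + (-27 + 14516) = 38951 + 14489 = 53440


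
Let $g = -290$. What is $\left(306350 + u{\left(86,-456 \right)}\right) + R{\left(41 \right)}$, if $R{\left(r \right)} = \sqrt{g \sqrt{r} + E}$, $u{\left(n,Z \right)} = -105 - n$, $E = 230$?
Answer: $306159 + \sqrt{230 - 290 \sqrt{41}} \approx 3.0616 \cdot 10^{5} + 40.335 i$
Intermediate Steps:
$R{\left(r \right)} = \sqrt{230 - 290 \sqrt{r}}$ ($R{\left(r \right)} = \sqrt{- 290 \sqrt{r} + 230} = \sqrt{230 - 290 \sqrt{r}}$)
$\left(306350 + u{\left(86,-456 \right)}\right) + R{\left(41 \right)} = \left(306350 - 191\right) + \sqrt{230 - 290 \sqrt{41}} = 306159 + \sqrt{230 - 290 \sqrt{41}}$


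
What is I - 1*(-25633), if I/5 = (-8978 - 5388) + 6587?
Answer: -13262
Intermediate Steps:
I = -38895 (I = 5*((-8978 - 5388) + 6587) = 5*(-14366 + 6587) = 5*(-7779) = -38895)
I - 1*(-25633) = -38895 - 1*(-25633) = -38895 + 25633 = -13262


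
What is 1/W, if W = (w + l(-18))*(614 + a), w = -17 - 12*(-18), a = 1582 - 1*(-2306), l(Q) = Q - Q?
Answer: 1/895898 ≈ 1.1162e-6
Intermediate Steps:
l(Q) = 0
a = 3888 (a = 1582 + 2306 = 3888)
w = 199 (w = -17 + 216 = 199)
W = 895898 (W = (199 + 0)*(614 + 3888) = 199*4502 = 895898)
1/W = 1/895898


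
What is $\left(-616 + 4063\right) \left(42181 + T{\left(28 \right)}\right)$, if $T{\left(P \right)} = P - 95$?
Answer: $145166958$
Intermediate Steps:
$T{\left(P \right)} = -95 + P$ ($T{\left(P \right)} = P - 95 = -95 + P$)
$\left(-616 + 4063\right) \left(42181 + T{\left(28 \right)}\right) = \left(-616 + 4063\right) \left(42181 + \left(-95 + 28\right)\right) = 3447 \left(42181 - 67\right) = 3447 \cdot 42114 = 145166958$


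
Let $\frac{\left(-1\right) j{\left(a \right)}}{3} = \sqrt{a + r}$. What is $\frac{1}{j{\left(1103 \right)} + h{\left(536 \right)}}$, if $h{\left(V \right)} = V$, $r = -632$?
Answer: $\frac{536}{283057} + \frac{3 \sqrt{471}}{283057} \approx 0.0021236$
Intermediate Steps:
$j{\left(a \right)} = - 3 \sqrt{-632 + a}$ ($j{\left(a \right)} = - 3 \sqrt{a - 632} = - 3 \sqrt{-632 + a}$)
$\frac{1}{j{\left(1103 \right)} + h{\left(536 \right)}} = \frac{1}{- 3 \sqrt{-632 + 1103} + 536} = \frac{1}{- 3 \sqrt{471} + 536} = \frac{1}{536 - 3 \sqrt{471}}$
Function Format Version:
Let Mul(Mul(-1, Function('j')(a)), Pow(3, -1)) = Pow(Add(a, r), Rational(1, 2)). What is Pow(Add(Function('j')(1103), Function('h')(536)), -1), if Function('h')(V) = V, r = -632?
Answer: Add(Rational(536, 283057), Mul(Rational(3, 283057), Pow(471, Rational(1, 2)))) ≈ 0.0021236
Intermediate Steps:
Function('j')(a) = Mul(-3, Pow(Add(-632, a), Rational(1, 2))) (Function('j')(a) = Mul(-3, Pow(Add(a, -632), Rational(1, 2))) = Mul(-3, Pow(Add(-632, a), Rational(1, 2))))
Pow(Add(Function('j')(1103), Function('h')(536)), -1) = Pow(Add(Mul(-3, Pow(Add(-632, 1103), Rational(1, 2))), 536), -1) = Pow(Add(Mul(-3, Pow(471, Rational(1, 2))), 536), -1) = Pow(Add(536, Mul(-3, Pow(471, Rational(1, 2)))), -1)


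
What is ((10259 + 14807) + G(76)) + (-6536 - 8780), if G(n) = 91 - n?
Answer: 9765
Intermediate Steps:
((10259 + 14807) + G(76)) + (-6536 - 8780) = ((10259 + 14807) + (91 - 1*76)) + (-6536 - 8780) = (25066 + (91 - 76)) - 15316 = (25066 + 15) - 15316 = 25081 - 15316 = 9765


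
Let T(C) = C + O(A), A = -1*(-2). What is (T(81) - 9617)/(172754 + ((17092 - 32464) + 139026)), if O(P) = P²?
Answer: -2383/74102 ≈ -0.032158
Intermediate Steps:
A = 2
T(C) = 4 + C (T(C) = C + 2² = C + 4 = 4 + C)
(T(81) - 9617)/(172754 + ((17092 - 32464) + 139026)) = ((4 + 81) - 9617)/(172754 + ((17092 - 32464) + 139026)) = (85 - 9617)/(172754 + (-15372 + 139026)) = -9532/(172754 + 123654) = -9532/296408 = -9532*1/296408 = -2383/74102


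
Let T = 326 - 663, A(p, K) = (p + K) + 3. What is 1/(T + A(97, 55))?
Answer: -1/182 ≈ -0.0054945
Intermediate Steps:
A(p, K) = 3 + K + p (A(p, K) = (K + p) + 3 = 3 + K + p)
T = -337
1/(T + A(97, 55)) = 1/(-337 + (3 + 55 + 97)) = 1/(-337 + 155) = 1/(-182) = -1/182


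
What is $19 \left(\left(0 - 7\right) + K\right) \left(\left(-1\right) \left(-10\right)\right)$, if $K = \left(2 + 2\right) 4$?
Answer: $1710$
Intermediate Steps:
$K = 16$ ($K = 4 \cdot 4 = 16$)
$19 \left(\left(0 - 7\right) + K\right) \left(\left(-1\right) \left(-10\right)\right) = 19 \left(\left(0 - 7\right) + 16\right) \left(\left(-1\right) \left(-10\right)\right) = 19 \left(-7 + 16\right) 10 = 19 \cdot 9 \cdot 10 = 171 \cdot 10 = 1710$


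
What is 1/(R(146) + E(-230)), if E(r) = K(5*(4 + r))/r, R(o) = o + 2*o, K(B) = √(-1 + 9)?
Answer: 2896275/1268568449 + 115*√2/2537136898 ≈ 0.0022832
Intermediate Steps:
K(B) = 2*√2 (K(B) = √8 = 2*√2)
R(o) = 3*o
E(r) = 2*√2/r (E(r) = (2*√2)/r = 2*√2/r)
1/(R(146) + E(-230)) = 1/(3*146 + 2*√2/(-230)) = 1/(438 + 2*√2*(-1/230)) = 1/(438 - √2/115)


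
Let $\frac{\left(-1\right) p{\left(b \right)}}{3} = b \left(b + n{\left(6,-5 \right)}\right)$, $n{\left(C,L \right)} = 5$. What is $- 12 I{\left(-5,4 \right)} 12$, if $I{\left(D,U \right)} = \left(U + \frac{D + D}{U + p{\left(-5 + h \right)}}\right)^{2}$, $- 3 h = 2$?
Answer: $- \frac{501264}{121} \approx -4142.7$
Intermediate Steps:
$h = - \frac{2}{3}$ ($h = \left(- \frac{1}{3}\right) 2 = - \frac{2}{3} \approx -0.66667$)
$p{\left(b \right)} = - 3 b \left(5 + b\right)$ ($p{\left(b \right)} = - 3 b \left(b + 5\right) = - 3 b \left(5 + b\right)$)
$I{\left(D,U \right)} = \left(U + \frac{2 D}{- \frac{34}{3} + U}\right)^{2}$ ($I{\left(D,U \right)} = \left(U + \frac{D + D}{U - 3 \left(-5 - \frac{2}{3}\right) \left(5 - \frac{17}{3}\right)}\right)^{2} = \left(U + \frac{2 D}{U - - 17 \left(5 - \frac{17}{3}\right)}\right)^{2} = \left(U + \frac{2 D}{U - \left(-17\right) \left(- \frac{2}{3}\right)}\right)^{2} = \left(U + \frac{2 D}{U - \frac{34}{3}}\right)^{2} = \left(U + \frac{2 D}{- \frac{34}{3} + U}\right)^{2}$)
$- 12 I{\left(-5,4 \right)} 12 = - 12 \frac{\left(\left(-34\right) 4 + 3 \cdot 4^{2} + 6 \left(-5\right)\right)^{2}}{\left(-34 + 3 \cdot 4\right)^{2}} \cdot 12 = - 12 \frac{\left(-136 + 3 \cdot 16 - 30\right)^{2}}{\left(-34 + 12\right)^{2}} \cdot 12 = - 12 \frac{\left(-136 + 48 - 30\right)^{2}}{484} \cdot 12 = - 12 \frac{\left(-118\right)^{2}}{484} \cdot 12 = - 12 \cdot \frac{1}{484} \cdot 13924 \cdot 12 = \left(-12\right) \frac{3481}{121} \cdot 12 = \left(- \frac{41772}{121}\right) 12 = - \frac{501264}{121}$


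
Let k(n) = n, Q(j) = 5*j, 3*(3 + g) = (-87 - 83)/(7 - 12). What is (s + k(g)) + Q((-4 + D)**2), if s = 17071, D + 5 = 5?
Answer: 51478/3 ≈ 17159.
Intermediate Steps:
D = 0 (D = -5 + 5 = 0)
g = 25/3 (g = -3 + ((-87 - 83)/(7 - 12))/3 = -3 + (-170/(-5))/3 = -3 + (-170*(-1/5))/3 = -3 + (1/3)*34 = -3 + 34/3 = 25/3 ≈ 8.3333)
(s + k(g)) + Q((-4 + D)**2) = (17071 + 25/3) + 5*(-4 + 0)**2 = 51238/3 + 5*(-4)**2 = 51238/3 + 5*16 = 51238/3 + 80 = 51478/3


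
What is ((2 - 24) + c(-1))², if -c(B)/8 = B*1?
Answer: 196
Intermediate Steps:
c(B) = -8*B
((2 - 24) + c(-1))² = ((2 - 24) - 8*(-1))² = (-22 + 8)² = (-14)² = 196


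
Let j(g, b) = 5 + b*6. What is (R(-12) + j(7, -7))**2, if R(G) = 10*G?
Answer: 24649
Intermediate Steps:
j(g, b) = 5 + 6*b
(R(-12) + j(7, -7))**2 = (10*(-12) + (5 + 6*(-7)))**2 = (-120 + (5 - 42))**2 = (-120 - 37)**2 = (-157)**2 = 24649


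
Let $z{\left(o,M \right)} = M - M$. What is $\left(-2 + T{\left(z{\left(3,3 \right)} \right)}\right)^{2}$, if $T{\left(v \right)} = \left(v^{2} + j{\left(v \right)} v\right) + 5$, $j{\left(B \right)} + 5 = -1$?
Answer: $9$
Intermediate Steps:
$z{\left(o,M \right)} = 0$
$j{\left(B \right)} = -6$ ($j{\left(B \right)} = -5 - 1 = -6$)
$T{\left(v \right)} = 5 + v^{2} - 6 v$ ($T{\left(v \right)} = \left(v^{2} - 6 v\right) + 5 = 5 + v^{2} - 6 v$)
$\left(-2 + T{\left(z{\left(3,3 \right)} \right)}\right)^{2} = \left(-2 + \left(5 + 0^{2} - 0\right)\right)^{2} = \left(-2 + \left(5 + 0 + 0\right)\right)^{2} = \left(-2 + 5\right)^{2} = 3^{2} = 9$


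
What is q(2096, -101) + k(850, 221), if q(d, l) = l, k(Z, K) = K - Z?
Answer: -730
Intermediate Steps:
q(2096, -101) + k(850, 221) = -101 + (221 - 1*850) = -101 + (221 - 850) = -101 - 629 = -730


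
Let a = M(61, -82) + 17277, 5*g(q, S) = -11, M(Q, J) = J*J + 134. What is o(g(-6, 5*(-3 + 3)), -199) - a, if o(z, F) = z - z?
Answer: -24135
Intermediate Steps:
M(Q, J) = 134 + J² (M(Q, J) = J² + 134 = 134 + J²)
g(q, S) = -11/5 (g(q, S) = (⅕)*(-11) = -11/5)
o(z, F) = 0
a = 24135 (a = (134 + (-82)²) + 17277 = (134 + 6724) + 17277 = 6858 + 17277 = 24135)
o(g(-6, 5*(-3 + 3)), -199) - a = 0 - 1*24135 = 0 - 24135 = -24135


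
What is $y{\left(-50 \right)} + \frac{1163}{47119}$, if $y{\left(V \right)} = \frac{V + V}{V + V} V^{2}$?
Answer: $\frac{117798663}{47119} \approx 2500.0$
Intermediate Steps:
$y{\left(V \right)} = V^{2}$ ($y{\left(V \right)} = \frac{2 V}{2 V} V^{2} = 2 V \frac{1}{2 V} V^{2} = 1 V^{2} = V^{2}$)
$y{\left(-50 \right)} + \frac{1163}{47119} = \left(-50\right)^{2} + \frac{1163}{47119} = 2500 + 1163 \cdot \frac{1}{47119} = 2500 + \frac{1163}{47119} = \frac{117798663}{47119}$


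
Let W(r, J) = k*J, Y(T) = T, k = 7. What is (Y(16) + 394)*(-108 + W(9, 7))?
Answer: -24190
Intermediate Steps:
W(r, J) = 7*J
(Y(16) + 394)*(-108 + W(9, 7)) = (16 + 394)*(-108 + 7*7) = 410*(-108 + 49) = 410*(-59) = -24190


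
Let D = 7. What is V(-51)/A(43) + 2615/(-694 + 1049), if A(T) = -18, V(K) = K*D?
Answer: 11587/426 ≈ 27.200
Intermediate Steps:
V(K) = 7*K (V(K) = K*7 = 7*K)
V(-51)/A(43) + 2615/(-694 + 1049) = (7*(-51))/(-18) + 2615/(-694 + 1049) = -357*(-1/18) + 2615/355 = 119/6 + 2615*(1/355) = 119/6 + 523/71 = 11587/426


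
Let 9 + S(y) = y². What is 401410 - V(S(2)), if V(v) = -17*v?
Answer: 401325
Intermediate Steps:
S(y) = -9 + y²
401410 - V(S(2)) = 401410 - (-17)*(-9 + 2²) = 401410 - (-17)*(-9 + 4) = 401410 - (-17)*(-5) = 401410 - 1*85 = 401410 - 85 = 401325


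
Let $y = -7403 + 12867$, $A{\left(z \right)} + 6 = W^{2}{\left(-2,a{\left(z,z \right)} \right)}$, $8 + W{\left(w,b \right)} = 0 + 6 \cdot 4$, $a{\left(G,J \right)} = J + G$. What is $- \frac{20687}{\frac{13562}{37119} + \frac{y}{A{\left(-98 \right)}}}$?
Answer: $- \frac{95985094125}{103104358} \approx -930.95$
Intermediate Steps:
$a{\left(G,J \right)} = G + J$
$W{\left(w,b \right)} = 16$ ($W{\left(w,b \right)} = -8 + \left(0 + 6 \cdot 4\right) = -8 + \left(0 + 24\right) = -8 + 24 = 16$)
$A{\left(z \right)} = 250$ ($A{\left(z \right)} = -6 + 16^{2} = -6 + 256 = 250$)
$y = 5464$
$- \frac{20687}{\frac{13562}{37119} + \frac{y}{A{\left(-98 \right)}}} = - \frac{20687}{\frac{13562}{37119} + \frac{5464}{250}} = - \frac{20687}{13562 \cdot \frac{1}{37119} + 5464 \cdot \frac{1}{250}} = - \frac{20687}{\frac{13562}{37119} + \frac{2732}{125}} = - \frac{20687}{\frac{103104358}{4639875}} = \left(-20687\right) \frac{4639875}{103104358} = - \frac{95985094125}{103104358}$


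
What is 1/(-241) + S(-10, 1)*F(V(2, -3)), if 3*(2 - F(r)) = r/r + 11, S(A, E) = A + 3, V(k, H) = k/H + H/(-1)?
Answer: 3373/241 ≈ 13.996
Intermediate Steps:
V(k, H) = -H + k/H (V(k, H) = k/H + H*(-1) = k/H - H = -H + k/H)
S(A, E) = 3 + A
F(r) = -2 (F(r) = 2 - (r/r + 11)/3 = 2 - (1 + 11)/3 = 2 - 1/3*12 = 2 - 4 = -2)
1/(-241) + S(-10, 1)*F(V(2, -3)) = 1/(-241) + (3 - 10)*(-2) = -1/241 - 7*(-2) = -1/241 + 14 = 3373/241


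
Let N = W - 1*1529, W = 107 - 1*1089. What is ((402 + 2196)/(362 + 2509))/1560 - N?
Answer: 1874361493/746460 ≈ 2511.0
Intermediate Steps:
W = -982 (W = 107 - 1089 = -982)
N = -2511 (N = -982 - 1*1529 = -982 - 1529 = -2511)
((402 + 2196)/(362 + 2509))/1560 - N = ((402 + 2196)/(362 + 2509))/1560 - 1*(-2511) = (2598/2871)*(1/1560) + 2511 = (2598*(1/2871))*(1/1560) + 2511 = (866/957)*(1/1560) + 2511 = 433/746460 + 2511 = 1874361493/746460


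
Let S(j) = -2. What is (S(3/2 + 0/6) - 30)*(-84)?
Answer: 2688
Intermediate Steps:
(S(3/2 + 0/6) - 30)*(-84) = (-2 - 30)*(-84) = -32*(-84) = 2688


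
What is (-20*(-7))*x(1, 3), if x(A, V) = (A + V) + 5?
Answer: 1260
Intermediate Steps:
x(A, V) = 5 + A + V
(-20*(-7))*x(1, 3) = (-20*(-7))*(5 + 1 + 3) = 140*9 = 1260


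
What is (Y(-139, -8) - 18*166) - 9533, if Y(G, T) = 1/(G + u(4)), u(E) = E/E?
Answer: -1727899/138 ≈ -12521.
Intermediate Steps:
u(E) = 1
Y(G, T) = 1/(1 + G) (Y(G, T) = 1/(G + 1) = 1/(1 + G))
(Y(-139, -8) - 18*166) - 9533 = (1/(1 - 139) - 18*166) - 9533 = (1/(-138) - 1*2988) - 9533 = (-1/138 - 2988) - 9533 = -412345/138 - 9533 = -1727899/138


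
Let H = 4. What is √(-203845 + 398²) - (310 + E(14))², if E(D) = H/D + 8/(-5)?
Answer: -116726416/1225 + 9*I*√561 ≈ -95287.0 + 213.17*I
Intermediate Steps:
E(D) = -8/5 + 4/D (E(D) = 4/D + 8/(-5) = 4/D + 8*(-⅕) = 4/D - 8/5 = -8/5 + 4/D)
√(-203845 + 398²) - (310 + E(14))² = √(-203845 + 398²) - (310 + (-8/5 + 4/14))² = √(-203845 + 158404) - (310 + (-8/5 + 4*(1/14)))² = √(-45441) - (310 + (-8/5 + 2/7))² = 9*I*√561 - (310 - 46/35)² = 9*I*√561 - (10804/35)² = 9*I*√561 - 1*116726416/1225 = 9*I*√561 - 116726416/1225 = -116726416/1225 + 9*I*√561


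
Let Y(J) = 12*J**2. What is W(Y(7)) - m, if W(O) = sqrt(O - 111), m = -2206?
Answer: 2206 + 3*sqrt(53) ≈ 2227.8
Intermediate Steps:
W(O) = sqrt(-111 + O)
W(Y(7)) - m = sqrt(-111 + 12*7**2) - 1*(-2206) = sqrt(-111 + 12*49) + 2206 = sqrt(-111 + 588) + 2206 = sqrt(477) + 2206 = 3*sqrt(53) + 2206 = 2206 + 3*sqrt(53)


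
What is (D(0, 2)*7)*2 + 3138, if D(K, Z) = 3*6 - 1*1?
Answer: 3376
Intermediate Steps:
D(K, Z) = 17 (D(K, Z) = 18 - 1 = 17)
(D(0, 2)*7)*2 + 3138 = (17*7)*2 + 3138 = 119*2 + 3138 = 238 + 3138 = 3376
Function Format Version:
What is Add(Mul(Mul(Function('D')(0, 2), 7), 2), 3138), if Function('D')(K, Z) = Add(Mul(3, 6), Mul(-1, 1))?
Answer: 3376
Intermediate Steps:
Function('D')(K, Z) = 17 (Function('D')(K, Z) = Add(18, -1) = 17)
Add(Mul(Mul(Function('D')(0, 2), 7), 2), 3138) = Add(Mul(Mul(17, 7), 2), 3138) = Add(Mul(119, 2), 3138) = Add(238, 3138) = 3376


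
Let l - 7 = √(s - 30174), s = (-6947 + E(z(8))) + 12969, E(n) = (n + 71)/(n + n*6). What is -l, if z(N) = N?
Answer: -7 - I*√18934062/28 ≈ -7.0 - 155.4*I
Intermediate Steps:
E(n) = (71 + n)/(7*n) (E(n) = (71 + n)/(n + 6*n) = (71 + n)/((7*n)) = (71 + n)*(1/(7*n)) = (71 + n)/(7*n))
s = 337311/56 (s = (-6947 + (⅐)*(71 + 8)/8) + 12969 = (-6947 + (⅐)*(⅛)*79) + 12969 = (-6947 + 79/56) + 12969 = -388953/56 + 12969 = 337311/56 ≈ 6023.4)
l = 7 + I*√18934062/28 (l = 7 + √(337311/56 - 30174) = 7 + √(-1352433/56) = 7 + I*√18934062/28 ≈ 7.0 + 155.4*I)
-l = -(7 + I*√18934062/28) = -7 - I*√18934062/28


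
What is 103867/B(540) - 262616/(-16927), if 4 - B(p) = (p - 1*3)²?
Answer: 73971106131/4881154355 ≈ 15.154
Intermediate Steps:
B(p) = 4 - (-3 + p)² (B(p) = 4 - (p - 1*3)² = 4 - (p - 3)² = 4 - (-3 + p)²)
103867/B(540) - 262616/(-16927) = 103867/(4 - (-3 + 540)²) - 262616/(-16927) = 103867/(4 - 1*537²) - 262616*(-1/16927) = 103867/(4 - 1*288369) + 262616/16927 = 103867/(4 - 288369) + 262616/16927 = 103867/(-288365) + 262616/16927 = 103867*(-1/288365) + 262616/16927 = -103867/288365 + 262616/16927 = 73971106131/4881154355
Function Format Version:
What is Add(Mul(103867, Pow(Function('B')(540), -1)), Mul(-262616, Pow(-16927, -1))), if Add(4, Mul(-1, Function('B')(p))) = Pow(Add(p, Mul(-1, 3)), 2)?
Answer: Rational(73971106131, 4881154355) ≈ 15.154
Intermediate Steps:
Function('B')(p) = Add(4, Mul(-1, Pow(Add(-3, p), 2))) (Function('B')(p) = Add(4, Mul(-1, Pow(Add(p, Mul(-1, 3)), 2))) = Add(4, Mul(-1, Pow(Add(p, -3), 2))) = Add(4, Mul(-1, Pow(Add(-3, p), 2))))
Add(Mul(103867, Pow(Function('B')(540), -1)), Mul(-262616, Pow(-16927, -1))) = Add(Mul(103867, Pow(Add(4, Mul(-1, Pow(Add(-3, 540), 2))), -1)), Mul(-262616, Pow(-16927, -1))) = Add(Mul(103867, Pow(Add(4, Mul(-1, Pow(537, 2))), -1)), Mul(-262616, Rational(-1, 16927))) = Add(Mul(103867, Pow(Add(4, Mul(-1, 288369)), -1)), Rational(262616, 16927)) = Add(Mul(103867, Pow(Add(4, -288369), -1)), Rational(262616, 16927)) = Add(Mul(103867, Pow(-288365, -1)), Rational(262616, 16927)) = Add(Mul(103867, Rational(-1, 288365)), Rational(262616, 16927)) = Add(Rational(-103867, 288365), Rational(262616, 16927)) = Rational(73971106131, 4881154355)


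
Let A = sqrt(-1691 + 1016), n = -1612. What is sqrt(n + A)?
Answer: sqrt(-1612 + 15*I*sqrt(3)) ≈ 0.3235 + 40.151*I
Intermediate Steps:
A = 15*I*sqrt(3) (A = sqrt(-675) = 15*I*sqrt(3) ≈ 25.981*I)
sqrt(n + A) = sqrt(-1612 + 15*I*sqrt(3))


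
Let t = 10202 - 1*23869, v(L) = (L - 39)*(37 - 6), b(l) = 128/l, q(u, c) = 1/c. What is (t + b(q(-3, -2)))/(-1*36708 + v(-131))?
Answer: 13923/41978 ≈ 0.33167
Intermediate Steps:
v(L) = -1209 + 31*L (v(L) = (-39 + L)*31 = -1209 + 31*L)
t = -13667 (t = 10202 - 23869 = -13667)
(t + b(q(-3, -2)))/(-1*36708 + v(-131)) = (-13667 + 128/(1/(-2)))/(-1*36708 + (-1209 + 31*(-131))) = (-13667 + 128/(-1/2))/(-36708 + (-1209 - 4061)) = (-13667 + 128*(-2))/(-36708 - 5270) = (-13667 - 256)/(-41978) = -13923*(-1/41978) = 13923/41978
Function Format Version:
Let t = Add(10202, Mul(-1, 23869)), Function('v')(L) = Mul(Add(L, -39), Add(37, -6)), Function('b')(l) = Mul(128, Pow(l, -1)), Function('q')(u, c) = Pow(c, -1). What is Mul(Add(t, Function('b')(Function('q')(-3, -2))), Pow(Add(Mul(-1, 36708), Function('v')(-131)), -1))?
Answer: Rational(13923, 41978) ≈ 0.33167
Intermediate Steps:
Function('v')(L) = Add(-1209, Mul(31, L)) (Function('v')(L) = Mul(Add(-39, L), 31) = Add(-1209, Mul(31, L)))
t = -13667 (t = Add(10202, -23869) = -13667)
Mul(Add(t, Function('b')(Function('q')(-3, -2))), Pow(Add(Mul(-1, 36708), Function('v')(-131)), -1)) = Mul(Add(-13667, Mul(128, Pow(Pow(-2, -1), -1))), Pow(Add(Mul(-1, 36708), Add(-1209, Mul(31, -131))), -1)) = Mul(Add(-13667, Mul(128, Pow(Rational(-1, 2), -1))), Pow(Add(-36708, Add(-1209, -4061)), -1)) = Mul(Add(-13667, Mul(128, -2)), Pow(Add(-36708, -5270), -1)) = Mul(Add(-13667, -256), Pow(-41978, -1)) = Mul(-13923, Rational(-1, 41978)) = Rational(13923, 41978)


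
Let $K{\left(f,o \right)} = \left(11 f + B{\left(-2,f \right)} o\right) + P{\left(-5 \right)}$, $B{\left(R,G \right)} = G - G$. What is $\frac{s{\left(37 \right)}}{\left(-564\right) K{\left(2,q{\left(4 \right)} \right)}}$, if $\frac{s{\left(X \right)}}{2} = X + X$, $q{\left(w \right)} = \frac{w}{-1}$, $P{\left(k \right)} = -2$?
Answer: $- \frac{37}{2820} \approx -0.013121$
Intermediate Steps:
$B{\left(R,G \right)} = 0$
$q{\left(w \right)} = - w$ ($q{\left(w \right)} = w \left(-1\right) = - w$)
$K{\left(f,o \right)} = -2 + 11 f$ ($K{\left(f,o \right)} = \left(11 f + 0 o\right) - 2 = \left(11 f + 0\right) - 2 = 11 f - 2 = -2 + 11 f$)
$s{\left(X \right)} = 4 X$ ($s{\left(X \right)} = 2 \left(X + X\right) = 2 \cdot 2 X = 4 X$)
$\frac{s{\left(37 \right)}}{\left(-564\right) K{\left(2,q{\left(4 \right)} \right)}} = \frac{4 \cdot 37}{\left(-564\right) \left(-2 + 11 \cdot 2\right)} = \frac{148}{\left(-564\right) \left(-2 + 22\right)} = \frac{148}{\left(-564\right) 20} = \frac{148}{-11280} = 148 \left(- \frac{1}{11280}\right) = - \frac{37}{2820}$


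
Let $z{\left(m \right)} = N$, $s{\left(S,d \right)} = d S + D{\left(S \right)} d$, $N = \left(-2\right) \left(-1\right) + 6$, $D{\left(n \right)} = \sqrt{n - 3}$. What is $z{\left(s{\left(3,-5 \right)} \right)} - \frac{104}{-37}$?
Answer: $\frac{400}{37} \approx 10.811$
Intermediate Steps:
$D{\left(n \right)} = \sqrt{-3 + n}$
$N = 8$ ($N = 2 + 6 = 8$)
$s{\left(S,d \right)} = S d + d \sqrt{-3 + S}$ ($s{\left(S,d \right)} = d S + \sqrt{-3 + S} d = S d + d \sqrt{-3 + S}$)
$z{\left(m \right)} = 8$
$z{\left(s{\left(3,-5 \right)} \right)} - \frac{104}{-37} = 8 - \frac{104}{-37} = 8 - - \frac{104}{37} = 8 + \frac{104}{37} = \frac{400}{37}$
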